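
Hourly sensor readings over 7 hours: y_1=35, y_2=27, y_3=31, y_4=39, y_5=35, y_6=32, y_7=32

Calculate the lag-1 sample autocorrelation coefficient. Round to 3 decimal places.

Mean ȳ = (35 + 27 + 31 + 39 + 35 + 32 + 32)/7 = 33.0000
Σ(y_t−ȳ)(y_{t+1}−ȳ) = (-12.0000) + (12.0000) + (-12.0000) + (12.0000) + (-2.0000) + (1.0000) = -1.0000
Denominator Σ(y_t−ȳ)² = 86.0000
r_1 = -1.0000 / 86.0000 = -0.012

-0.012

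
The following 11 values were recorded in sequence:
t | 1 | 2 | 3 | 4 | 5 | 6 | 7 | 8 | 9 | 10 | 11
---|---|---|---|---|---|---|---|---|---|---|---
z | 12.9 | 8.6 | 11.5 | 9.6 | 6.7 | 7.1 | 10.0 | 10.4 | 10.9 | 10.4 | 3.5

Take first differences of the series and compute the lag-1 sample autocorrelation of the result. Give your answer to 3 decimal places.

First differences Δz: -4.3, 2.9, -1.9, -2.9, 0.4, 2.9, 0.4, 0.5, -0.5, -6.9
Mean of differences = -0.9400
Numerator Σ(Δz_t−Δz̄)(Δz_{t+1}−Δz̄) = -7.1016
Denominator Σ(Δz_t−Δz̄)² = 86.9240
r_1(Δz) = -7.1016 / 86.9240 = -0.082

-0.082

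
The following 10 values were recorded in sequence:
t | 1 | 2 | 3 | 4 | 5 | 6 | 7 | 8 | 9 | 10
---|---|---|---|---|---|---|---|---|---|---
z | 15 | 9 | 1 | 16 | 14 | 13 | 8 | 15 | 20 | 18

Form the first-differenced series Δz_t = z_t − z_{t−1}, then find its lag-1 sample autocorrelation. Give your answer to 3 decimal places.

-0.252

First differences Δz: -6, -8, 15, -2, -1, -5, 7, 5, -2
Mean of differences = 0.3333
Numerator Σ(Δz_t−Δz̄)(Δz_{t+1}−Δz̄) = -108.7778
Denominator Σ(Δz_t−Δz̄)² = 432.0000
r_1(Δz) = -108.7778 / 432.0000 = -0.252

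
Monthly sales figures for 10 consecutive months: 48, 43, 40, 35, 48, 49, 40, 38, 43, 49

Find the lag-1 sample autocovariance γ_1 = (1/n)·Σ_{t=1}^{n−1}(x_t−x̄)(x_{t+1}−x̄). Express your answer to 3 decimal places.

1.331

Mean x̄ = (48 + 43 + 40 + 35 + 48 + 49 + 40 + 38 + 43 + 49)/10 = 43.3000
Σ_{t=1}^{9}(x_t−x̄)(x_{t+1}−x̄) = 13.3100
γ_1 = 13.3100 / 10 = 1.331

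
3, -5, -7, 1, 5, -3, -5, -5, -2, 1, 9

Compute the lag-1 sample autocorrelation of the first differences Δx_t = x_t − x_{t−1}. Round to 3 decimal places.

0.153

First differences Δx: -8, -2, 8, 4, -8, -2, 0, 3, 3, 8
Mean of differences = 0.6000
Numerator Σ(Δx_t−Δx̄)(Δx_{t+1}−Δx̄) = 45.0400
Denominator Σ(Δx_t−Δx̄)² = 294.4000
r_1(Δx) = 45.0400 / 294.4000 = 0.153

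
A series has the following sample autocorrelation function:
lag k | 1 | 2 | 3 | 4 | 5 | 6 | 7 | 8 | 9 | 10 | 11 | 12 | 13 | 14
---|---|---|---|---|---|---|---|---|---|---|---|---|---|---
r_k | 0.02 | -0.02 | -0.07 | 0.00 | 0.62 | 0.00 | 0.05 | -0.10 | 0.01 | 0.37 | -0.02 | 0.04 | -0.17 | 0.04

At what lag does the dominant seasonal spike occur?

5

The largest autocorrelation is r_5 = 0.62, with a weaker echo at lag 10 (0.37); the remaining lags stay at or below 0.05.
The dominant spike at lag 5 indicates a seasonal period of 5.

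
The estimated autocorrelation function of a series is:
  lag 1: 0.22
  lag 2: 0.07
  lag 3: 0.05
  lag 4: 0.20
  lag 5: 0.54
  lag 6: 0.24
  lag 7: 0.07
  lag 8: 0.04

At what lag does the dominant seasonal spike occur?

5

The largest autocorrelation is r_5 = 0.54; the remaining lags stay at or below 0.24.
The dominant spike at lag 5 indicates a seasonal period of 5.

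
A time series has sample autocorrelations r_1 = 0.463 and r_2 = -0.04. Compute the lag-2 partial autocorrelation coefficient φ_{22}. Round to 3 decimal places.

-0.324

φ_{22} = (r_2 − r_1²) / (1 − r_1²)
r_1² = (0.463)² = 0.214369
Numerator = -0.04 − 0.2144 = -0.2544; denominator = 1 − 0.2144 = 0.7856
φ_{22} = -0.2544 / 0.7856 = -0.324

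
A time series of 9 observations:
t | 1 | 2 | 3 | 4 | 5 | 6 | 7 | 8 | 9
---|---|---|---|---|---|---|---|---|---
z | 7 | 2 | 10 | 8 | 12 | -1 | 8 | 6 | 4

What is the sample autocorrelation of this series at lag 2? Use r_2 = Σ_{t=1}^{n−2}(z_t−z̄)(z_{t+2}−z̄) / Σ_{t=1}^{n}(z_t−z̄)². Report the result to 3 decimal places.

Mean z̄ = (7 + 2 + 10 + 8 + 12 − 1 + 8 + 6 + 4)/9 = 6.2222
Σ(z_t−z̄)(z_{t+2}−z̄) = (2.9383) + (-7.5062) + (21.8272) + (-12.8395) + (10.2716) + (1.6049) + (-3.9506) = 12.3457
Denominator Σ(z_t−z̄)² = 129.5556
r_2 = 12.3457 / 129.5556 = 0.095

0.095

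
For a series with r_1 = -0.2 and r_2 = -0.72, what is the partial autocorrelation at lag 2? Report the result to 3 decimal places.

φ_{22} = (r_2 − r_1²) / (1 − r_1²)
r_1² = (-0.2)² = 0.04
Numerator = -0.72 − 0.0400 = -0.7600; denominator = 1 − 0.0400 = 0.9600
φ_{22} = -0.7600 / 0.9600 = -0.792

-0.792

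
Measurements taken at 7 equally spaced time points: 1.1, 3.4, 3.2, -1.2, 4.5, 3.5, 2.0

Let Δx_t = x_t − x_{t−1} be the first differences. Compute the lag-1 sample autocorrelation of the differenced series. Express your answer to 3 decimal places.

First differences Δx: 2.3, -0.2, -4.4, 5.7, -1.0, -1.5
Mean of differences = 0.1500
Numerator Σ(Δx_t−Δx̄)(Δx_{t+1}−Δx̄) = -28.8975
Denominator Σ(Δx_t−Δx̄)² = 60.2950
r_1(Δx) = -28.8975 / 60.2950 = -0.479

-0.479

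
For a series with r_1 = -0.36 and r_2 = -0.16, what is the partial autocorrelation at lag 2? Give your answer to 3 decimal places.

-0.333

φ_{22} = (r_2 − r_1²) / (1 − r_1²)
r_1² = (-0.36)² = 0.1296
Numerator = -0.16 − 0.1296 = -0.2896; denominator = 1 − 0.1296 = 0.8704
φ_{22} = -0.2896 / 0.8704 = -0.333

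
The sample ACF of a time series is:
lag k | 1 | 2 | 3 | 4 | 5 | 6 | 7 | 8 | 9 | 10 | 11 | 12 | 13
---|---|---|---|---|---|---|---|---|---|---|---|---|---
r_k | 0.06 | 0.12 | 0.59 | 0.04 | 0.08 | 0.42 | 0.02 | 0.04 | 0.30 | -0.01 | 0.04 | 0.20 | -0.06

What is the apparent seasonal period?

3

The largest autocorrelation is r_3 = 0.59, with weaker echoes at lags 6 (0.42), 9 (0.30) and 12 (0.20); the remaining lags stay at or below 0.12.
The dominant spike at lag 3 indicates a seasonal period of 3.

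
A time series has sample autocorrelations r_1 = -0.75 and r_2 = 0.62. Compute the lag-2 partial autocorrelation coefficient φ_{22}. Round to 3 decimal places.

φ_{22} = (r_2 − r_1²) / (1 − r_1²)
r_1² = (-0.75)² = 0.5625
Numerator = 0.62 − 0.5625 = 0.0575; denominator = 1 − 0.5625 = 0.4375
φ_{22} = 0.0575 / 0.4375 = 0.131

0.131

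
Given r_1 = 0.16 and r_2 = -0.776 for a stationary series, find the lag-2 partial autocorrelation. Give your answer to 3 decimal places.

φ_{22} = (r_2 − r_1²) / (1 − r_1²)
r_1² = (0.16)² = 0.0256
Numerator = -0.776 − 0.0256 = -0.8016; denominator = 1 − 0.0256 = 0.9744
φ_{22} = -0.8016 / 0.9744 = -0.823

-0.823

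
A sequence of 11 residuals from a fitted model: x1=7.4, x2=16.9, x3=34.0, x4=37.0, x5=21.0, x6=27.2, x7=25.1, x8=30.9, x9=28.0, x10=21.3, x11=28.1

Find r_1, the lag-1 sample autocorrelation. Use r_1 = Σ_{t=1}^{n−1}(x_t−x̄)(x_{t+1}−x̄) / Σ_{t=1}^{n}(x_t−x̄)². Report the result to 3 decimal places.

0.166

Mean x̄ = (7.4 + 16.9 + 34.0 + 37.0 + 21.0 + 27.2 + 25.1 + 30.9 + 28.0 + 21.3 + 28.1)/11 = 25.1727
Numerator Σ_{t=1}^{10}(x_t−x̄)(x_{t+1}−x̄) = 113.9374
Denominator Σ(x_t−x̄)² = 688.0018
r_1 = 113.9374 / 688.0018 = 0.166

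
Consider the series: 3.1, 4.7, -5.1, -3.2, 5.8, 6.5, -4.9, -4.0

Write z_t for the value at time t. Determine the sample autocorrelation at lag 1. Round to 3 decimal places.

0.067

Mean z̄ = (3.1 + 4.7 − 5.1 − 3.2 + 5.8 + 6.5 − 4.9 − 4.0)/8 = 0.3625
Σ(z_t−z̄)(z_{t+1}−z̄) = (11.8739) + (-23.6936) + (19.4602) + (-19.3711) + (33.3727) + (-32.2986) + (22.9577) = 12.3011
Denominator Σ(z_t−z̄)² = 182.7988
r_1 = 12.3011 / 182.7988 = 0.067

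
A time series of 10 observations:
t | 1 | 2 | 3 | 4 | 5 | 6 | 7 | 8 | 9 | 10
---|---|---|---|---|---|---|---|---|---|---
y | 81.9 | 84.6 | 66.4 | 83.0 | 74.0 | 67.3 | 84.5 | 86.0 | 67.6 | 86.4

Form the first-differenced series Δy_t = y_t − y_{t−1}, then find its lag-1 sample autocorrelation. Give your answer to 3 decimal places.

First differences Δy: 2.7, -18.2, 16.6, -9.0, -6.7, 17.2, 1.5, -18.4, 18.8
Mean of differences = 0.5000
Numerator Σ(Δy_t−Δȳ)(Δy_{t+1}−Δȳ) = -895.0700
Denominator Σ(Δy_t−Δȳ)² = 1727.8200
r_1(Δy) = -895.0700 / 1727.8200 = -0.518

-0.518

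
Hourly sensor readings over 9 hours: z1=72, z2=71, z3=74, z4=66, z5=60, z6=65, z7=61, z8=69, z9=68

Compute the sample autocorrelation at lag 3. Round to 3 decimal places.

-0.293

Mean z̄ = (72 + 71 + 74 + 66 + 60 + 65 + 61 + 69 + 68)/9 = 67.3333
Numerator Σ_{t=1}^{6}(z_t−z̄)(z_{t+3}−z̄) = -54.0000
Denominator Σ(z_t−z̄)² = 184.0000
r_3 = -54.0000 / 184.0000 = -0.293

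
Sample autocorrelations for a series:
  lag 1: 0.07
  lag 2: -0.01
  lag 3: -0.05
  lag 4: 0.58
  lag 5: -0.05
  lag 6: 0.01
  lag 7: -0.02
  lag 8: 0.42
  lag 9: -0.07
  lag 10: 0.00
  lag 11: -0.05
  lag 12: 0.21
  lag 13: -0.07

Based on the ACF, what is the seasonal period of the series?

4

The largest autocorrelation is r_4 = 0.58, with weaker echoes at lags 8 (0.42) and 12 (0.21); the remaining lags stay at or below 0.07.
The dominant spike at lag 4 indicates a seasonal period of 4.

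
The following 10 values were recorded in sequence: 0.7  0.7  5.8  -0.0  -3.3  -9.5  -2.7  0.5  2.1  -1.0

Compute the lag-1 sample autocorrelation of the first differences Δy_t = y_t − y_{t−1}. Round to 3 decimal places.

-0.056

First differences Δy: 0.0, 5.1, -5.8, -3.3, -6.2, 6.8, 3.2, 1.6, -3.1
Mean of differences = -0.1889
Numerator Σ(Δy_t−Δȳ)(Δy_{t+1}−Δȳ) = -9.9912
Denominator Σ(Δy_t−Δȳ)² = 177.3089
r_1(Δy) = -9.9912 / 177.3089 = -0.056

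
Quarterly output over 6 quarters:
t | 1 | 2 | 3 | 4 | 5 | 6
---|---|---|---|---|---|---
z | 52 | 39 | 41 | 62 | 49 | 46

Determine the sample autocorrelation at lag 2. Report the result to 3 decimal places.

Mean z̄ = (52 + 39 + 41 + 62 + 49 + 46)/6 = 48.1667
Deviations from mean: 3.8333, -9.1667, -7.1667, 13.8333, 0.8333, -2.1667
Σ(z_t−z̄)(z_{t+2}−z̄) = (-27.4722) + (-126.8056) + (-5.9722) + (-29.9722) = -190.2222
Denominator Σ(z_t−z̄)² = 346.8333
r_2 = -190.2222 / 346.8333 = -0.548

-0.548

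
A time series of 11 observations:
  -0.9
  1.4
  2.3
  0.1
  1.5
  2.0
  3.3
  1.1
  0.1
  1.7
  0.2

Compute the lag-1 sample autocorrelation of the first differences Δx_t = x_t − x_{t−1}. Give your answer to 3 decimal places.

-0.250

First differences Δx: 2.3, 0.9, -2.2, 1.4, 0.5, 1.3, -2.2, -1.0, 1.6, -1.5
Mean of differences = 0.1100
Numerator Σ(Δx_t−Δx̄)(Δx_{t+1}−Δx̄) = -6.3451
Denominator Σ(Δx_t−Δx̄)² = 25.3690
r_1(Δx) = -6.3451 / 25.3690 = -0.250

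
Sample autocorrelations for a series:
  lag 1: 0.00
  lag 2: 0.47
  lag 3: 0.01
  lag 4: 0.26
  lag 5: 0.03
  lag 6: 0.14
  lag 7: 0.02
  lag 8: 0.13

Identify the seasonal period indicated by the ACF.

2

The largest autocorrelation is r_2 = 0.47, with a weaker echo at lag 4 (0.26); the remaining lags stay at or below 0.14.
The dominant spike at lag 2 indicates a seasonal period of 2.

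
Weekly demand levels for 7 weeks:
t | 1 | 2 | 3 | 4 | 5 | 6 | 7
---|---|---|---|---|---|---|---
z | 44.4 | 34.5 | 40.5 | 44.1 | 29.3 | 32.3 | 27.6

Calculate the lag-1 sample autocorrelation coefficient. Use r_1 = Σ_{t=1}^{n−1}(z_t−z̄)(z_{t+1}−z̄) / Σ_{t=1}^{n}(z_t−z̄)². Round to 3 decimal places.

Mean z̄ = (44.4 + 34.5 + 40.5 + 44.1 + 29.3 + 32.3 + 27.6)/7 = 36.1000
Σ(z_t−z̄)(z_{t+1}−z̄) = (-13.2800) + (-7.0400) + (35.2000) + (-54.4000) + (25.8400) + (32.3000) = 18.6200
Denominator Σ(z_t−z̄)² = 287.7400
r_1 = 18.6200 / 287.7400 = 0.065

0.065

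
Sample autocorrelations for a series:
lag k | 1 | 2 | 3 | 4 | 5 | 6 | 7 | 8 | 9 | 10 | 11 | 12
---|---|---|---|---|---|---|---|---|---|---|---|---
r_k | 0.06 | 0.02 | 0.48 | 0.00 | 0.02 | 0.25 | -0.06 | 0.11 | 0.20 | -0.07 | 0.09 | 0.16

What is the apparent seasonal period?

3

The largest autocorrelation is r_3 = 0.48, with weaker echoes at lags 6 (0.25), 9 (0.20) and 12 (0.16); the remaining lags stay at or below 0.11.
The dominant spike at lag 3 indicates a seasonal period of 3.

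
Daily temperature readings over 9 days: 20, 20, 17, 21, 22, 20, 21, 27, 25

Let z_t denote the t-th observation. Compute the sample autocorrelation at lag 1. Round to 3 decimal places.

Mean z̄ = (20 + 20 + 17 + 21 + 22 + 20 + 21 + 27 + 25)/9 = 21.4444
Numerator Σ_{t=1}^{8}(z_t−z̄)(z_{t+1}−z̄) = 27.3580
Denominator Σ(z_t−z̄)² = 70.2222
r_1 = 27.3580 / 70.2222 = 0.390

0.390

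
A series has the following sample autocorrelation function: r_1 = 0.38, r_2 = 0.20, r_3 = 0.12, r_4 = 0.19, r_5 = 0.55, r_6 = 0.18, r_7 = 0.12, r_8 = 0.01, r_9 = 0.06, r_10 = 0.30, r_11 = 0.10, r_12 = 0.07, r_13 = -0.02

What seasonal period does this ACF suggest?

5

The largest autocorrelation is r_5 = 0.55; the remaining lags stay at or below 0.38. The elevated value at lag 1 (0.38), dropping to 0.20 at lag 2, reflects decaying short-term dependence rather than seasonality.
The dominant spike at lag 5 indicates a seasonal period of 5.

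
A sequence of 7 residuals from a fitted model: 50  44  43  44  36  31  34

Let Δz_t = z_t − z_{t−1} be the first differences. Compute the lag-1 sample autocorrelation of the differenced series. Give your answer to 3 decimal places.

-0.212

First differences Δz: -6, -1, 1, -8, -5, 3
Mean of differences = -2.6667
Numerator Σ(Δz_t−Δz̄)(Δz_{t+1}−Δz̄) = -19.7778
Denominator Σ(Δz_t−Δz̄)² = 93.3333
r_1(Δz) = -19.7778 / 93.3333 = -0.212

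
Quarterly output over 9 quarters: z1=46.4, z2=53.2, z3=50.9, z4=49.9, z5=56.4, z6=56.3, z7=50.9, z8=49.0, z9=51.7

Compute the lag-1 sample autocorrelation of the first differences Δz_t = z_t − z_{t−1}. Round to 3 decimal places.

First differences Δz: 6.8, -2.3, -1.0, 6.5, -0.1, -5.4, -1.9, 2.7
Mean of differences = 0.6625
Numerator Σ(Δz_t−Δz̄)(Δz_{t+1}−Δz̄) = -12.4764
Denominator Σ(Δz_t−Δz̄)² = 131.3388
r_1(Δz) = -12.4764 / 131.3388 = -0.095

-0.095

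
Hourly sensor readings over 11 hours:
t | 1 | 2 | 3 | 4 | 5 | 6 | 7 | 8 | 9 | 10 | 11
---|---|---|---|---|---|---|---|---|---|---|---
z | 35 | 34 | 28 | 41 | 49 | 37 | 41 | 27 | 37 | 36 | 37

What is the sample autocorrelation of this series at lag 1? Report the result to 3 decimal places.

Mean z̄ = (35 + 34 + 28 + 41 + 49 + 37 + 41 + 27 + 37 + 36 + 37)/11 = 36.5455
Numerator Σ_{t=1}^{10}(z_t−z̄)(z_{t+1}−z̄) = 3.4298
Denominator Σ(z_t−z̄)² = 368.7273
r_1 = 3.4298 / 368.7273 = 0.009

0.009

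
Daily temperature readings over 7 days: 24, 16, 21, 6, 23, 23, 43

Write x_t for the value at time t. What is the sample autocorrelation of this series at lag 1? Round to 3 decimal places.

Mean x̄ = (24 + 16 + 21 + 6 + 23 + 23 + 43)/7 = 22.2857
Deviations from mean: 1.7143, -6.2857, -1.2857, -16.2857, 0.7143, 0.7143, 20.7143
Σ(x_t−x̄)(x_{t+1}−x̄) = (-10.7755) + (8.0816) + (20.9388) + (-11.6327) + (0.5102) + (14.7959) = 21.9184
Denominator Σ(x_t−x̄)² = 739.4286
r_1 = 21.9184 / 739.4286 = 0.030

0.030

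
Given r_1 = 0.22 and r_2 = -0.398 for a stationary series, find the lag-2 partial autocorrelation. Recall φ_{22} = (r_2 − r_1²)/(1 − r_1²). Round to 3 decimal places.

φ_{22} = (r_2 − r_1²) / (1 − r_1²)
r_1² = (0.22)² = 0.0484
Numerator = -0.398 − 0.0484 = -0.4464; denominator = 1 − 0.0484 = 0.9516
φ_{22} = -0.4464 / 0.9516 = -0.469

-0.469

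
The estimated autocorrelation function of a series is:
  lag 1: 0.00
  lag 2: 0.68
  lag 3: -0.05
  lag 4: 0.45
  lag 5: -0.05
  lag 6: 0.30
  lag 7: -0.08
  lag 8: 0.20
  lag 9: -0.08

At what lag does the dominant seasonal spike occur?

The largest autocorrelation is r_2 = 0.68, with weaker echoes at lags 4 (0.45), 6 (0.30) and 8 (0.20); the remaining lags stay at or below 0.00.
The dominant spike at lag 2 indicates a seasonal period of 2.

2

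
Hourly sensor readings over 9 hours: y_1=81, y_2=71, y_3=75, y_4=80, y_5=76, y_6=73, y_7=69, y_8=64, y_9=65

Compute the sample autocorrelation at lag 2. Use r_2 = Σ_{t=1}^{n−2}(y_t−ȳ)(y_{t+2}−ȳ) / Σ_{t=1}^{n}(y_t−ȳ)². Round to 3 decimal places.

Mean ȳ = (81 + 71 + 75 + 80 + 76 + 73 + 69 + 64 + 65)/9 = 72.6667
Σ(y_t−ȳ)(y_{t+2}−ȳ) = (19.4444) + (-12.2222) + (7.7778) + (2.4444) + (-12.2222) + (-2.8889) + (28.1111) = 30.4444
Denominator Σ(y_t−ȳ)² = 290.0000
r_2 = 30.4444 / 290.0000 = 0.105

0.105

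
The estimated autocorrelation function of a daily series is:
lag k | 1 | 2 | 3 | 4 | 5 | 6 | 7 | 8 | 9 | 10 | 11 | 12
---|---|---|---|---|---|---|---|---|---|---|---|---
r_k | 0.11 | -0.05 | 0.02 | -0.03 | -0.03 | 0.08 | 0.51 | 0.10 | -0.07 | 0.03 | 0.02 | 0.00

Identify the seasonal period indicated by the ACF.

The largest autocorrelation is r_7 = 0.51; the remaining lags stay at or below 0.11.
The dominant spike at lag 7 indicates a seasonal period of 7.

7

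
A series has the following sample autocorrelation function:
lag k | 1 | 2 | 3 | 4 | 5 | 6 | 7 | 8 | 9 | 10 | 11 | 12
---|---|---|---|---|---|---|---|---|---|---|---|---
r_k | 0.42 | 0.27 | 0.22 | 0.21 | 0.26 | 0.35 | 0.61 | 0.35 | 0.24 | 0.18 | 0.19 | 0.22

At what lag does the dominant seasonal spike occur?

7

The largest autocorrelation is r_7 = 0.61; the remaining lags stay at or below 0.42. The elevated value at lag 1 (0.42), dropping to 0.27 at lag 2, reflects decaying short-term dependence rather than seasonality.
The dominant spike at lag 7 indicates a seasonal period of 7.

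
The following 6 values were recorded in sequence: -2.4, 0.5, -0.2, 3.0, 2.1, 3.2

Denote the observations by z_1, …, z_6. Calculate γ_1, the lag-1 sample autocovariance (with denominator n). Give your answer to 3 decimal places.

Mean z̄ = (-2.4 + 0.5 − 0.2 + 3.0 + 2.1 + 3.2)/6 = 1.0333
Deviations: -3.4333, -0.5333, -1.2333, 1.9667, 1.0667, 2.1667
Σ_{t=1}^{5}(z_t−z̄)(z_{t+1}−z̄) = 4.4722
γ_1 = 4.4722 / 6 = 0.745

0.745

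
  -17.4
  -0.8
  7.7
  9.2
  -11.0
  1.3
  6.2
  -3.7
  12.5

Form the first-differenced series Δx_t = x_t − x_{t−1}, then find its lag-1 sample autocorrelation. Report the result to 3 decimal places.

-0.234

First differences Δx: 16.6, 8.5, 1.5, -20.2, 12.3, 4.9, -9.9, 16.2
Mean of differences = 3.7375
Numerator Σ(Δx_t−Δx̄)(Δx_{t+1}−Δx̄) = -276.6602
Denominator Σ(Δx_t−Δx̄)² = 1182.0988
r_1(Δx) = -276.6602 / 1182.0988 = -0.234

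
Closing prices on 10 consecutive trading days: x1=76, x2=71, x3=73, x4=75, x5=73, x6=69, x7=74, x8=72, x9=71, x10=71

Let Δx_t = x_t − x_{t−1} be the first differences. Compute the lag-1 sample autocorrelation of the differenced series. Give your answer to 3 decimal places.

First differences Δx: -5, 2, 2, -2, -4, 5, -2, -1, 0
Mean of differences = -0.5556
Numerator Σ(Δx_t−Δx̄)(Δx_{t+1}−Δx̄) = -30.3086
Denominator Σ(Δx_t−Δx̄)² = 80.2222
r_1(Δx) = -30.3086 / 80.2222 = -0.378

-0.378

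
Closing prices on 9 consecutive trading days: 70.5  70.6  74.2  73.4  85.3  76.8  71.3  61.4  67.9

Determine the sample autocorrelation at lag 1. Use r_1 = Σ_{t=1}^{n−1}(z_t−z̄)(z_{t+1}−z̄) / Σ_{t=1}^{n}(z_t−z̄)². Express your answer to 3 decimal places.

Mean z̄ = (70.5 + 70.6 + 74.2 + 73.4 + 85.3 + 76.8 + 71.3 + 61.4 + 67.9)/9 = 72.3778
Numerator Σ_{t=1}^{8}(z_t−z̄)(z_{t+1}−z̄) = 128.5373
Denominator Σ(z_t−z̄)² = 339.3156
r_1 = 128.5373 / 339.3156 = 0.379

0.379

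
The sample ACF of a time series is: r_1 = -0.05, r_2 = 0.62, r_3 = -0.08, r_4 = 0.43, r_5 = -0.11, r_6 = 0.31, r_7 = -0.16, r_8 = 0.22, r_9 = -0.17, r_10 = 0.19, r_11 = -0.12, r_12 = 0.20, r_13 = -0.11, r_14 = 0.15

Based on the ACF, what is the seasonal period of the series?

2

The largest autocorrelation is r_2 = 0.62, with weaker echoes at lags 4 (0.43), 6 (0.31), 8 (0.22), 10 (0.19), 12 (0.20) and 14 (0.15); the remaining lags stay at or below -0.05.
The dominant spike at lag 2 indicates a seasonal period of 2.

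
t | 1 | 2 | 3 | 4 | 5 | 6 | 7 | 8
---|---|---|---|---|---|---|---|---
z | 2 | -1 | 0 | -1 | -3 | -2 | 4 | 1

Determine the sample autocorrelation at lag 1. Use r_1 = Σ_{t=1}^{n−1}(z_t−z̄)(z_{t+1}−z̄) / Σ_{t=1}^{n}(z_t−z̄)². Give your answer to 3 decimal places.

0.083

Mean z̄ = (2 − 1 + 0 − 1 − 3 − 2 + 4 + 1)/8 = 0.0000
Deviations from mean: 2.0000, -1.0000, 0.0000, -1.0000, -3.0000, -2.0000, 4.0000, 1.0000
Σ(z_t−z̄)(z_{t+1}−z̄) = (-2.0000) + (0.0000) + (0.0000) + (3.0000) + (6.0000) + (-8.0000) + (4.0000) = 3.0000
Denominator Σ(z_t−z̄)² = 36.0000
r_1 = 3.0000 / 36.0000 = 0.083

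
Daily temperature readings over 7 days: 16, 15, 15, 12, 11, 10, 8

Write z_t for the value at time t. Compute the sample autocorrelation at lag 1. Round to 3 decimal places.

0.550

Mean z̄ = (16 + 15 + 15 + 12 + 11 + 10 + 8)/7 = 12.4286
Deviations from mean: 3.5714, 2.5714, 2.5714, -0.4286, -1.4286, -2.4286, -4.4286
Numerator Σ_{t=1}^{6}(z_t−z̄)(z_{t+1}−z̄) = 29.5306
Denominator Σ(z_t−z̄)² = 53.7143
r_1 = 29.5306 / 53.7143 = 0.550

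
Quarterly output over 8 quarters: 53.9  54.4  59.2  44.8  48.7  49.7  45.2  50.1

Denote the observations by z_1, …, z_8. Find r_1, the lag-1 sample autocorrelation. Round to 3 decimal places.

Mean z̄ = (53.9 + 54.4 + 59.2 + 44.8 + 48.7 + 49.7 + 45.2 + 50.1)/8 = 50.7500
Deviations from mean: 3.1500, 3.6500, 8.4500, -5.9500, -2.0500, -1.0500, -5.5500, -0.6500
Numerator Σ_{t=1}^{7}(z_t−z̄)(z_{t+1}−z̄) = 15.8475
Denominator Σ(z_t−z̄)² = 166.5800
r_1 = 15.8475 / 166.5800 = 0.095

0.095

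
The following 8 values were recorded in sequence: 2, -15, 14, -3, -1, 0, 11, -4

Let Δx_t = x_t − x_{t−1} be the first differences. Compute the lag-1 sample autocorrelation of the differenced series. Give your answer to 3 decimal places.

-0.652

First differences Δx: -17, 29, -17, 2, 1, 11, -15
Mean of differences = -0.8571
Numerator Σ(Δx_t−Δx̄)(Δx_{t+1}−Δx̄) = -1150.4490
Denominator Σ(Δx_t−Δx̄)² = 1764.8571
r_1(Δx) = -1150.4490 / 1764.8571 = -0.652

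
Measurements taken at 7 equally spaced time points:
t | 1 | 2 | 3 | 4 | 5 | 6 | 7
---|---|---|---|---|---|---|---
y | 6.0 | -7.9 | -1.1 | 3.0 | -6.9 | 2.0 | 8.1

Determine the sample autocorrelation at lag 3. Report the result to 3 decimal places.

0.413

Mean ȳ = (6.0 − 7.9 − 1.1 + 3.0 − 6.9 + 2.0 + 8.1)/7 = 0.4571
Deviations from mean: 5.5429, -8.3571, -1.5571, 2.5429, -7.3571, 1.5429, 7.6429
Numerator Σ_{t=1}^{4}(y_t−ȳ)(y_{t+3}−ȳ) = 92.6116
Denominator Σ(y_t−ȳ)² = 224.3771
r_3 = 92.6116 / 224.3771 = 0.413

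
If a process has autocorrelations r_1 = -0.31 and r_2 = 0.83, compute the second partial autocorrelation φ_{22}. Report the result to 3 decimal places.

φ_{22} = (r_2 − r_1²) / (1 − r_1²)
r_1² = (-0.31)² = 0.0961
Numerator = 0.83 − 0.0961 = 0.7339; denominator = 1 − 0.0961 = 0.9039
φ_{22} = 0.7339 / 0.9039 = 0.812

0.812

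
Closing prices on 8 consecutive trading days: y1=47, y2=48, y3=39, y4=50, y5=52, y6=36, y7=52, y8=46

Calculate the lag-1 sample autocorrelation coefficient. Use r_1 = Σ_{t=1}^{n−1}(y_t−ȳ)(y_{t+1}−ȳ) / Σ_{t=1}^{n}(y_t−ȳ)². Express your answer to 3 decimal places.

Mean ȳ = (47 + 48 + 39 + 50 + 52 + 36 + 52 + 46)/8 = 46.2500
Σ(y_t−ȳ)(y_{t+1}−ȳ) = (1.3125) + (-12.6875) + (-27.1875) + (21.5625) + (-58.9375) + (-58.9375) + (-1.4375) = -136.3125
Denominator Σ(y_t−ȳ)² = 241.5000
r_1 = -136.3125 / 241.5000 = -0.564

-0.564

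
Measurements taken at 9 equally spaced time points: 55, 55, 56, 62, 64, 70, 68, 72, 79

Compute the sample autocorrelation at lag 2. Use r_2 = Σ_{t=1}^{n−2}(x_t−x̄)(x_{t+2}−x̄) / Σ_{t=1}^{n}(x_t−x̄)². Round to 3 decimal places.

0.326

Mean x̄ = (55 + 55 + 56 + 62 + 64 + 70 + 68 + 72 + 79)/9 = 64.5556
Numerator Σ_{t=1}^{7}(x_t−x̄)(x_{t+2}−x̄) = 185.3827
Denominator Σ(x_t−x̄)² = 568.2222
r_2 = 185.3827 / 568.2222 = 0.326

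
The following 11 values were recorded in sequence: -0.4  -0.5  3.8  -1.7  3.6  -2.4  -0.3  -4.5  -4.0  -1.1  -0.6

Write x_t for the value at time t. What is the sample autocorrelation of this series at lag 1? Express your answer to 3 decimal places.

Mean x̄ = (-0.4 − 0.5 + 3.8 − 1.7 + 3.6 − 2.4 − 0.3 − 4.5 − 4.0 − 1.1 − 0.6)/11 = -0.7364
Numerator Σ_{t=1}^{10}(x_t−x̄)(x_{t+1}−x̄) = -3.5604
Denominator Σ(x_t−x̄)² = 68.4055
r_1 = -3.5604 / 68.4055 = -0.052

-0.052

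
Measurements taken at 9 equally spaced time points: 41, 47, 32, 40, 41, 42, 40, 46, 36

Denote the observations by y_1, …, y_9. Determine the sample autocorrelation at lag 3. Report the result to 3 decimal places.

Mean ȳ = (41 + 47 + 32 + 40 + 41 + 42 + 40 + 46 + 36)/9 = 40.5556
Σ(y_t−ȳ)(y_{t+3}−ȳ) = (-0.2469) + (2.8642) + (-12.3580) + (0.3086) + (2.4198) + (-6.5802) = -13.5926
Denominator Σ(y_t−ȳ)² = 168.2222
r_3 = -13.5926 / 168.2222 = -0.081

-0.081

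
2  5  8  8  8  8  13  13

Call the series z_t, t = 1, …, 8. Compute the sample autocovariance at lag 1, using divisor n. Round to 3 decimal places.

Mean z̄ = (2 + 5 + 8 + 8 + 8 + 8 + 13 + 13)/8 = 8.1250
Deviations: -6.1250, -3.1250, -0.1250, -0.1250, -0.1250, -0.1250, 4.8750, 4.8750
Σ_{t=1}^{7}(z_t−z̄)(z_{t+1}−z̄) = 42.7344
γ_1 = 42.7344 / 8 = 5.342

5.342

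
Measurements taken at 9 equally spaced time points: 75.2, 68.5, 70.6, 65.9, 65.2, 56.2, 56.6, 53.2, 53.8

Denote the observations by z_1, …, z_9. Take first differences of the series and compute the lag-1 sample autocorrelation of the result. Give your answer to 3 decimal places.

-0.645

First differences Δz: -6.7, 2.1, -4.7, -0.7, -9.0, 0.4, -3.4, 0.6
Mean of differences = -2.6750
Numerator Σ(Δz_t−Δz̄)(Δz_{t+1}−Δz̄) = -69.4331
Denominator Σ(Δz_t−Δz̄)² = 107.7150
r_1(Δz) = -69.4331 / 107.7150 = -0.645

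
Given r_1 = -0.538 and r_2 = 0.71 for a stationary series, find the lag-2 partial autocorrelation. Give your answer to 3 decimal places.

0.592

φ_{22} = (r_2 − r_1²) / (1 − r_1²)
r_1² = (-0.538)² = 0.289444
Numerator = 0.71 − 0.2894 = 0.4206; denominator = 1 − 0.2894 = 0.7106
φ_{22} = 0.4206 / 0.7106 = 0.592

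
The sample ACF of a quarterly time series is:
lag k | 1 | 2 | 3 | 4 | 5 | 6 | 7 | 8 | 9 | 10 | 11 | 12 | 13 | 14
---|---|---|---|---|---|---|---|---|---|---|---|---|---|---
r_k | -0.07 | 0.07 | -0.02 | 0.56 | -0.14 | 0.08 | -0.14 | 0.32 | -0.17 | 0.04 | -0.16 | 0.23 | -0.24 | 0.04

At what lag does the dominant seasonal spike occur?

4

The largest autocorrelation is r_4 = 0.56, with weaker echoes at lags 8 (0.32) and 12 (0.23); the remaining lags stay at or below 0.08.
The dominant spike at lag 4 indicates a seasonal period of 4.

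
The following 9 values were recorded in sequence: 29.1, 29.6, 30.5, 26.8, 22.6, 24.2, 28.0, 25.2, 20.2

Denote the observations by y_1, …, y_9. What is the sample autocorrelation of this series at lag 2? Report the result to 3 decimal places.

Mean ȳ = (29.1 + 29.6 + 30.5 + 26.8 + 22.6 + 24.2 + 28.0 + 25.2 + 20.2)/9 = 26.2444
Σ(y_t−ȳ)(y_{t+2}−ȳ) = (12.1520) + (1.8642) + (-15.5091) + (-1.1358) + (-6.3980) + (2.1353) + (-10.6114) = -17.5028
Denominator Σ(y_t−ȳ)² = 96.0022
r_2 = -17.5028 / 96.0022 = -0.182

-0.182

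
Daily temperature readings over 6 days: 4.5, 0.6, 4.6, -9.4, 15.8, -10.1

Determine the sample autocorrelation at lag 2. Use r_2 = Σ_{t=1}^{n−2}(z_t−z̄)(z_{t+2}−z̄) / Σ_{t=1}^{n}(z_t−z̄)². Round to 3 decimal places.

0.390

Mean z̄ = (4.5 + 0.6 + 4.6 − 9.4 + 15.8 − 10.1)/6 = 1.0000
Σ(z_t−z̄)(z_{t+2}−z̄) = (12.6000) + (4.1600) + (53.2800) + (115.4400) = 185.4800
Denominator Σ(z_t−z̄)² = 475.7800
r_2 = 185.4800 / 475.7800 = 0.390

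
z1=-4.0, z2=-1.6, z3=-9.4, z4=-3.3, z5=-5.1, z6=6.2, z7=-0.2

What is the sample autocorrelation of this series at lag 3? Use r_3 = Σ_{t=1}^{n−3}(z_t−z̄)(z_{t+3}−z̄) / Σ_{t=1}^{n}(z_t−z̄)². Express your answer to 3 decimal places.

-0.453

Mean z̄ = (-4.0 − 1.6 − 9.4 − 3.3 − 5.1 + 6.2 − 0.2)/7 = -2.4857
Deviations from mean: -1.5143, 0.8857, -6.9143, -0.8143, -2.6143, 8.6857, 2.2857
Numerator Σ_{t=1}^{4}(z_t−z̄)(z_{t+3}−z̄) = -62.9992
Denominator Σ(z_t−z̄)² = 139.0486
r_3 = -62.9992 / 139.0486 = -0.453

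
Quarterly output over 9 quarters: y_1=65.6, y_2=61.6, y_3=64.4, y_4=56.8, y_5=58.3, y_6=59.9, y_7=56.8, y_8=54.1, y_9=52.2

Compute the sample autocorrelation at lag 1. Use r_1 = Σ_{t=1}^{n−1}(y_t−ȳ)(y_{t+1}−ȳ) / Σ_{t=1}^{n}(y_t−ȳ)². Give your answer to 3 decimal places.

0.387

Mean ȳ = (65.6 + 61.6 + 64.4 + 56.8 + 58.3 + 59.9 + 56.8 + 54.1 + 52.2)/9 = 58.8556
Numerator Σ_{t=1}^{8}(y_t−ȳ)(y_{t+1}−ȳ) = 62.1702
Denominator Σ(y_t−ȳ)² = 160.5222
r_1 = 62.1702 / 160.5222 = 0.387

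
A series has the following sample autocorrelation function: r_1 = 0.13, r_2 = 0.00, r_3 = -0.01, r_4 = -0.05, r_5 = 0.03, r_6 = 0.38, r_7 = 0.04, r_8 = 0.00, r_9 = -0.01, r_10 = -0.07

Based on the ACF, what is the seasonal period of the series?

The largest autocorrelation is r_6 = 0.38; the remaining lags stay at or below 0.13.
The dominant spike at lag 6 indicates a seasonal period of 6.

6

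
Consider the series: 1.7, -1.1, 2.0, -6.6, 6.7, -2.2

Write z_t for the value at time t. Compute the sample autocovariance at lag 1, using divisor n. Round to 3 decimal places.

Mean z̄ = (1.7 − 1.1 + 2.0 − 6.6 + 6.7 − 2.2)/6 = 0.0833
Deviations: 1.6167, -1.1833, 1.9167, -6.6833, 6.6167, -2.2833
Σ_{t=1}^{5}(z_t−z̄)(z_{t+1}−z̄) = -76.3203
γ_1 = -76.3203 / 6 = -12.720

-12.720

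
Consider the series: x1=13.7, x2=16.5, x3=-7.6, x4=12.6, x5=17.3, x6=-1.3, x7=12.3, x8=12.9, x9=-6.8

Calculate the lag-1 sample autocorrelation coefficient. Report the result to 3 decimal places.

-0.360

Mean x̄ = (13.7 + 16.5 − 7.6 + 12.6 + 17.3 − 1.3 + 12.3 + 12.9 − 6.8)/9 = 7.7333
Numerator Σ_{t=1}^{8}(x_t−x̄)(x_{t+1}−x̄) = -289.3444
Denominator Σ(x_t−x̄)² = 803.1400
r_1 = -289.3444 / 803.1400 = -0.360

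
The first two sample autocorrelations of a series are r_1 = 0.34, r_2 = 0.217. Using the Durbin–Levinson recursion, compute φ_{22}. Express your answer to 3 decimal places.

φ_{22} = (r_2 − r_1²) / (1 − r_1²)
r_1² = (0.34)² = 0.1156
Numerator = 0.217 − 0.1156 = 0.1014; denominator = 1 − 0.1156 = 0.8844
φ_{22} = 0.1014 / 0.8844 = 0.115

0.115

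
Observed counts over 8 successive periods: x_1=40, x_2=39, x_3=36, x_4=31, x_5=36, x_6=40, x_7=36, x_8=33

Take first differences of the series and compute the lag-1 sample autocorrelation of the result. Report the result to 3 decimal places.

0.053

First differences Δx: -1, -3, -5, 5, 4, -4, -3
Mean of differences = -1.0000
Numerator Σ(Δx_t−Δx̄)(Δx_{t+1}−Δx̄) = 5.0000
Denominator Σ(Δx_t−Δx̄)² = 94.0000
r_1(Δx) = 5.0000 / 94.0000 = 0.053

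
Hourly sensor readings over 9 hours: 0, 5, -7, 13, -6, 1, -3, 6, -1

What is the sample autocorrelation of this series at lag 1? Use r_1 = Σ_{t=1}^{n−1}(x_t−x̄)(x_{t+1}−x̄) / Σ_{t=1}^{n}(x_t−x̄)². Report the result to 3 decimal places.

Mean x̄ = (0 + 5 − 7 + 13 − 6 + 1 − 3 + 6 − 1)/9 = 0.8889
Numerator Σ_{t=1}^{8}(x_t−x̄)(x_{t+1}−x̄) = -245.7901
Denominator Σ(x_t−x̄)² = 318.8889
r_1 = -245.7901 / 318.8889 = -0.771

-0.771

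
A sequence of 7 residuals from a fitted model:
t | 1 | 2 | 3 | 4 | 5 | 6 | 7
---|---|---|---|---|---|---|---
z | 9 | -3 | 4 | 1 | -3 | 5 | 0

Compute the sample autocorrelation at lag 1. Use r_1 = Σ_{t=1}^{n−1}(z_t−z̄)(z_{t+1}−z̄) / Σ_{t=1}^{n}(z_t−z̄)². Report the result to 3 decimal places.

Mean z̄ = (9 − 3 + 4 + 1 − 3 + 5 + 0)/7 = 1.8571
Deviations from mean: 7.1429, -4.8571, 2.1429, -0.8571, -4.8571, 3.1429, -1.8571
Σ(z_t−z̄)(z_{t+1}−z̄) = (-34.6939) + (-10.4082) + (-1.8367) + (4.1633) + (-15.2653) + (-5.8367) = -63.8776
Denominator Σ(z_t−z̄)² = 116.8571
r_1 = -63.8776 / 116.8571 = -0.547

-0.547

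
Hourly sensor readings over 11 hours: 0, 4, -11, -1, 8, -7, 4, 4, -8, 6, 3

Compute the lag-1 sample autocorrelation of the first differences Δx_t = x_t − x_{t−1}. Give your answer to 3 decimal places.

-0.565

First differences Δx: 4, -15, 10, 9, -15, 11, 0, -12, 14, -3
Mean of differences = 0.3000
Numerator Σ(Δx_t−Δx̄)(Δx_{t+1}−Δx̄) = -630.6900
Denominator Σ(Δx_t−Δx̄)² = 1116.1000
r_1(Δx) = -630.6900 / 1116.1000 = -0.565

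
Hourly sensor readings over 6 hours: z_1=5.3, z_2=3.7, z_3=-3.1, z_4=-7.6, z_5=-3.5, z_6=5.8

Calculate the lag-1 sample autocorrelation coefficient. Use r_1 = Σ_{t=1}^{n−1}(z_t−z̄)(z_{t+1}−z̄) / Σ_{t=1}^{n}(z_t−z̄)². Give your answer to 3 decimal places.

0.252

Mean z̄ = (5.3 + 3.7 − 3.1 − 7.6 − 3.5 + 5.8)/6 = 0.1000
Deviations from mean: 5.2000, 3.6000, -3.2000, -7.7000, -3.6000, 5.7000
Σ(z_t−z̄)(z_{t+1}−z̄) = (18.7200) + (-11.5200) + (24.6400) + (27.7200) + (-20.5200) = 39.0400
Denominator Σ(z_t−z̄)² = 154.9800
r_1 = 39.0400 / 154.9800 = 0.252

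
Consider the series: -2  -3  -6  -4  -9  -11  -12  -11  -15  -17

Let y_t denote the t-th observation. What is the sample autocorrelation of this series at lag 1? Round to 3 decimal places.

Mean ȳ = (-2 − 3 − 6 − 4 − 9 − 11 − 12 − 11 − 15 − 17)/10 = -9.0000
Numerator Σ_{t=1}^{9}(y_t−ȳ)(y_{t+1}−ȳ) = 147.0000
Denominator Σ(y_t−ȳ)² = 236.0000
r_1 = 147.0000 / 236.0000 = 0.623

0.623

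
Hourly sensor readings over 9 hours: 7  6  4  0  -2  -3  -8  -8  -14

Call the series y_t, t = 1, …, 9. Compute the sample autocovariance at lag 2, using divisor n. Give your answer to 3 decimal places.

16.222

Mean ȳ = (7 + 6 + 4 + 0 − 2 − 3 − 8 − 8 − 14)/9 = -2.0000
Σ_{t=1}^{7}(y_t−ȳ)(y_{t+2}−ȳ) = 146.0000
γ_2 = 146.0000 / 9 = 16.222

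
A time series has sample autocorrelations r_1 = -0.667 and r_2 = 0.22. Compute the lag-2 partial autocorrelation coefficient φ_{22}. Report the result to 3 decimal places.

φ_{22} = (r_2 − r_1²) / (1 − r_1²)
r_1² = (-0.667)² = 0.444889
Numerator = 0.22 − 0.4449 = -0.2249; denominator = 1 − 0.4449 = 0.5551
φ_{22} = -0.2249 / 0.5551 = -0.405

-0.405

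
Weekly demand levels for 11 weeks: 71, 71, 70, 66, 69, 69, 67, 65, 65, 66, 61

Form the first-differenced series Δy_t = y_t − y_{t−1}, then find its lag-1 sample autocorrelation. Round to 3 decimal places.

First differences Δy: 0, -1, -4, 3, 0, -2, -2, 0, 1, -5
Mean of differences = -1.0000
Numerator Σ(Δy_t−Δȳ)(Δy_{t+1}−Δȳ) = -15.0000
Denominator Σ(Δy_t−Δȳ)² = 50.0000
r_1(Δy) = -15.0000 / 50.0000 = -0.300

-0.300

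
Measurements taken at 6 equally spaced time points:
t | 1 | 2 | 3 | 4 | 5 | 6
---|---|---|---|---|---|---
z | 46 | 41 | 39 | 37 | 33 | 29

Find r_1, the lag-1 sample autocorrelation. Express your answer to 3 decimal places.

0.416

Mean z̄ = (46 + 41 + 39 + 37 + 33 + 29)/6 = 37.5000
Deviations from mean: 8.5000, 3.5000, 1.5000, -0.5000, -4.5000, -8.5000
Numerator Σ_{t=1}^{5}(z_t−z̄)(z_{t+1}−z̄) = 74.7500
Denominator Σ(z_t−z̄)² = 179.5000
r_1 = 74.7500 / 179.5000 = 0.416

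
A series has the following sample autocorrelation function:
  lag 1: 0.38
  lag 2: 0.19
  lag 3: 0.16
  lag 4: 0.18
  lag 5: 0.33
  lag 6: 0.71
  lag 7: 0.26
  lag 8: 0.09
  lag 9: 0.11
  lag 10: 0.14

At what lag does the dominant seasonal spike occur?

6

The largest autocorrelation is r_6 = 0.71; the remaining lags stay at or below 0.38. The elevated value at lag 1 (0.38), dropping to 0.19 at lag 2, reflects decaying short-term dependence rather than seasonality.
The dominant spike at lag 6 indicates a seasonal period of 6.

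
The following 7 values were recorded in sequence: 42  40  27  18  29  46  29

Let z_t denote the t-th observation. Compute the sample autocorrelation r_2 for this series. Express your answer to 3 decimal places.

Mean z̄ = (42 + 40 + 27 + 18 + 29 + 46 + 29)/7 = 33.0000
Deviations from mean: 9.0000, 7.0000, -6.0000, -15.0000, -4.0000, 13.0000, -4.0000
Σ(z_t−z̄)(z_{t+2}−z̄) = (-54.0000) + (-105.0000) + (24.0000) + (-195.0000) + (16.0000) = -314.0000
Denominator Σ(z_t−z̄)² = 592.0000
r_2 = -314.0000 / 592.0000 = -0.530

-0.530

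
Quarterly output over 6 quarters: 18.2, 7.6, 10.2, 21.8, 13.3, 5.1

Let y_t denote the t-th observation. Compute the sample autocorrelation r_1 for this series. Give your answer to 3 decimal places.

-0.183

Mean ȳ = (18.2 + 7.6 + 10.2 + 21.8 + 13.3 + 5.1)/6 = 12.7000
Deviations from mean: 5.5000, -5.1000, -2.5000, 9.1000, 0.6000, -7.6000
Σ(y_t−ȳ)(y_{t+1}−ȳ) = (-28.0500) + (12.7500) + (-22.7500) + (5.4600) + (-4.5600) = -37.1500
Denominator Σ(y_t−ȳ)² = 203.4400
r_1 = -37.1500 / 203.4400 = -0.183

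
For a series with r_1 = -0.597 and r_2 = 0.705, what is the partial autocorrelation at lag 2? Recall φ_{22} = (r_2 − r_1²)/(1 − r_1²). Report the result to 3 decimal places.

φ_{22} = (r_2 − r_1²) / (1 − r_1²)
r_1² = (-0.597)² = 0.356409
Numerator = 0.705 − 0.3564 = 0.3486; denominator = 1 − 0.3564 = 0.6436
φ_{22} = 0.3486 / 0.6436 = 0.542

0.542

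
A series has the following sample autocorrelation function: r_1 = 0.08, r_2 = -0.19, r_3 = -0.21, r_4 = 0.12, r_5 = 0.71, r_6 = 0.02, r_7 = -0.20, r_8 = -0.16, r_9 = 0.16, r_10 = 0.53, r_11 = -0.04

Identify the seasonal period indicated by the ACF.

The largest autocorrelation is r_5 = 0.71, with a weaker echo at lag 10 (0.53); the remaining lags stay at or below 0.16.
The dominant spike at lag 5 indicates a seasonal period of 5.

5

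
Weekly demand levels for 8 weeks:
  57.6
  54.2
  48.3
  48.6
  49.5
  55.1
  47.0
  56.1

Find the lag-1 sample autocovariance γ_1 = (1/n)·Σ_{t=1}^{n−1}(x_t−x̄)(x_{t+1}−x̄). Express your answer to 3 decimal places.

Mean x̄ = (57.6 + 54.2 + 48.3 + 48.6 + 49.5 + 55.1 + 47.0 + 56.1)/8 = 52.0500
Deviations: 5.5500, 2.1500, -3.7500, -3.4500, -2.5500, 3.0500, -5.0500, 4.0500
Σ_{t=1}^{7}(x_t−x̄)(x_{t+1}−x̄) = -18.0275
γ_1 = -18.0275 / 8 = -2.253

-2.253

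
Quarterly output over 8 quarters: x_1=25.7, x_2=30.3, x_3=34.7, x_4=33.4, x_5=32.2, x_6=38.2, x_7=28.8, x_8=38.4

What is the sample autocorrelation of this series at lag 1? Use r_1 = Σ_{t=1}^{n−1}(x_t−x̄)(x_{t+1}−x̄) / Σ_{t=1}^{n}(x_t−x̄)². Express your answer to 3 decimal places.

-0.243

Mean x̄ = (25.7 + 30.3 + 34.7 + 33.4 + 32.2 + 38.2 + 28.8 + 38.4)/8 = 32.7125
Deviations from mean: -7.0125, -2.4125, 1.9875, 0.6875, -0.5125, 5.4875, -3.9125, 5.6875
Σ(x_t−x̄)(x_{t+1}−x̄) = (16.9177) + (-4.7948) + (1.3664) + (-0.3523) + (-2.8123) + (-21.4698) + (-22.2523) = -33.3977
Denominator Σ(x_t−x̄)² = 137.4488
r_1 = -33.3977 / 137.4488 = -0.243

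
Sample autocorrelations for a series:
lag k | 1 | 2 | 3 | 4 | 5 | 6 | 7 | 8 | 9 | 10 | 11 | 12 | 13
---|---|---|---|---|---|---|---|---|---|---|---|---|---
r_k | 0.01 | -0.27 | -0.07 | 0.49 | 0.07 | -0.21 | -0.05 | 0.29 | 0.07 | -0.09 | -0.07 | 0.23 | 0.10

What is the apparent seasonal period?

The largest autocorrelation is r_4 = 0.49, with weaker echoes at lags 8 (0.29) and 12 (0.23); the remaining lags stay at or below 0.10.
The dominant spike at lag 4 indicates a seasonal period of 4.

4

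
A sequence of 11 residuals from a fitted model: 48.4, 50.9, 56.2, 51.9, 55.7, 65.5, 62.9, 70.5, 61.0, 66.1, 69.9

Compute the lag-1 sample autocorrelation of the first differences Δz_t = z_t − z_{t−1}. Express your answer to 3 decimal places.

First differences Δz: 2.5, 5.3, -4.3, 3.8, 9.8, -2.6, 7.6, -9.5, 5.1, 3.8
Mean of differences = 2.1500
Numerator Σ(Δz_t−Δz̄)(Δz_{t+1}−Δz̄) = -172.4525
Denominator Σ(Δz_t−Δz̄)² = 312.3050
r_1(Δz) = -172.4525 / 312.3050 = -0.552

-0.552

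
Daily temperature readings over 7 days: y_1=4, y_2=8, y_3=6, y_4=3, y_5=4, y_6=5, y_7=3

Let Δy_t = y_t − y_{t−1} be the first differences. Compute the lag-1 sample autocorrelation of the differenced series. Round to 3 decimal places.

First differences Δy: 4, -2, -3, 1, 1, -2
Mean of differences = -0.1667
Numerator Σ(Δy_t−Δȳ)(Δy_{t+1}−Δȳ) = -6.5278
Denominator Σ(Δy_t−Δȳ)² = 34.8333
r_1(Δy) = -6.5278 / 34.8333 = -0.187

-0.187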